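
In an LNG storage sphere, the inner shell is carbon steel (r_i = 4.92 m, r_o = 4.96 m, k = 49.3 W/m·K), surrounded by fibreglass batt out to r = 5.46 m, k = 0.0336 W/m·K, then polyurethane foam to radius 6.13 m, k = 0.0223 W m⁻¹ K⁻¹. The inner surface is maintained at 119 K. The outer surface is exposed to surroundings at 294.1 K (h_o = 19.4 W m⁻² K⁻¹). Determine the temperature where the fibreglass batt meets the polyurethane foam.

T = 185.4 K

Series thermal resistances, inner to outer:
  R_carbon steel = (1/4.92 − 1/4.96)/(4πk) = 0.001639/(4π·49.3) = 2.646×10^-6 K/W
  R_fibreglass batt = (1/4.96 − 1/5.46)/(4πk) = 0.01846/(4π·0.0336) = 0.04373 K/W
  R_polyurethane foam = (1/5.46 − 1/6.13)/(4πk) = 0.02002/(4π·0.0223) = 0.07143 K/W
  R_conv,out = 1/(4πr²h) = 1/(4π·6.13²·19.4) = 1.092×10^-4 K/W
ΣR = 2.646×10^-6 + 0.04373 + 0.07143 + 1.092×10^-4 = 0.1153 K/W
Q = ΔT/ΣR = (119 K − 294.1 K)/0.1153 = -1519 W
From the inner boundary to the fibreglass batt/polyurethane foam interface, ΣR_partial = 0.04373 K/W.
T_interface = T_in − Q·ΣR_partial = 119 K − (-1519)(0.04373) = 185.4 K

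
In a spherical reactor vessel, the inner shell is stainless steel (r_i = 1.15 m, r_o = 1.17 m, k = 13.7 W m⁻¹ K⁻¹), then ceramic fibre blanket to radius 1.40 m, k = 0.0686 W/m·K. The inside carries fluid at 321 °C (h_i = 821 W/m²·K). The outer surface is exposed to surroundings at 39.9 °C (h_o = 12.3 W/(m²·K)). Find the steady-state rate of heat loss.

Resistance network (inner→outer):
  R_conv,in = 1/(4πr²h) = 1/(4π·1.15²·821) = 7.329×10^-5 K/W
  R_stainless steel = (1/1.15 − 1/1.17)/(4πk) = 0.01486/(4π·13.7) = 8.634×10^-5 K/W
  R_ceramic fibre blanket = (1/1.17 − 1/1.40)/(4πk) = 0.1404/(4π·0.0686) = 0.1629 K/W
  R_conv,out = 1/(4πr²h) = 1/(4π·1.40²·12.3) = 0.003301 K/W
ΣR = 7.329×10^-5 + 8.634×10^-5 + 0.1629 + 0.003301 = 0.1664 K/W
Q = ΔT/ΣR = (321 °C − 39.9 °C)/0.1664 = 1690 W

Q = 1690 W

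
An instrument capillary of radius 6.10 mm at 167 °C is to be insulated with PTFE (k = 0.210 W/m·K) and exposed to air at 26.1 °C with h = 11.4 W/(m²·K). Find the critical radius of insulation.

For a cylinder, r_cr = k_ins/h = 0.210/11.4 = 0.0184 m = 1.84 cm

r_cr = 1.84 cm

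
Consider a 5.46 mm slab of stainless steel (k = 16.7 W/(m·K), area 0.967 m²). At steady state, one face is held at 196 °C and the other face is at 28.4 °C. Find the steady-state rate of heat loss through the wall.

Q = 4.96×10^5 W

Q = kA·ΔT/L = 16.7 × 0.967 × |196 °C − 28.4 °C| / 0.00546 = 4.96×10^5 W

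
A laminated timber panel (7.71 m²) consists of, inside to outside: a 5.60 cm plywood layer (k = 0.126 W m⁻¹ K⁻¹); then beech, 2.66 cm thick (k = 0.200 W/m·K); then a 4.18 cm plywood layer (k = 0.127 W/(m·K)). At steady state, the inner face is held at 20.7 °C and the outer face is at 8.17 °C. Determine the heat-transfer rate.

Q = 107 W

Treat each layer as a resistance in series:
  R_plywood = L/(kA) = 0.0560/(0.126·7.71) = 0.05765 K/W
  R_beech = L/(kA) = 0.0266/(0.200·7.71) = 0.01725 K/W
  R_plywood = L/(kA) = 0.0418/(0.127·7.71) = 0.04269 K/W
ΣR = 0.05765 + 0.01725 + 0.04269 = 0.1176 K/W
Q = ΔT/ΣR = (20.7 °C − 8.17 °C)/0.1176 = 107 W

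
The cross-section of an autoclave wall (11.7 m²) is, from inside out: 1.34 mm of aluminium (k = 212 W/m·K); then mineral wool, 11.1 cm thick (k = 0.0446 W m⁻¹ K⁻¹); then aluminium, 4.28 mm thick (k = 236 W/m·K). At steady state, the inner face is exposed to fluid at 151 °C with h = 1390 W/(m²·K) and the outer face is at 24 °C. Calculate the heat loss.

Q = 597 W

Treat each layer as a resistance in series:
  R_conv,in = 1/(hA) = 1/(1390·11.7) = 6.149×10^-5 K/W
  R_aluminium = L/(kA) = 0.00134/(212·11.7) = 5.402×10^-7 K/W
  R_mineral wool = L/(kA) = 0.111/(0.0446·11.7) = 0.2127 K/W
  R_aluminium = L/(kA) = 0.00428/(236·11.7) = 1.550×10^-6 K/W
ΣR = 6.149×10^-5 + 5.402×10^-7 + 0.2127 + 1.550×10^-6 = 0.2128 K/W
Q = ΔT/ΣR = (151 °C − 24 °C)/0.2128 = 597 W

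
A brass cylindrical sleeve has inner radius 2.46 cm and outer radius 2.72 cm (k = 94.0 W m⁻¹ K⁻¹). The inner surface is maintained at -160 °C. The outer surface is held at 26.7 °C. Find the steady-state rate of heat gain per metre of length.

Q' = 1100 kW/m

Q' = 2πk·ΔT/ln(r₂/r₁) = 2π × 94.0 × 186.7 / ln(0.0272/0.0246) = 1.10×10^6 W/m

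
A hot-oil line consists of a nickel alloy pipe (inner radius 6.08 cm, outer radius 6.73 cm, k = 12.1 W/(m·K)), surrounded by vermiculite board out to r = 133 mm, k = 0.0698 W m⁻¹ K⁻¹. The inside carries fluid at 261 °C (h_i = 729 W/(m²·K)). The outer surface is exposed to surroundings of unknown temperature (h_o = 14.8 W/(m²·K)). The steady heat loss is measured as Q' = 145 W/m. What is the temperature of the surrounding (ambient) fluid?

Series resistances:
  R'_conv,in = 1/(2πr h) = 1/(2π·0.0608·729) = 0.003591 m·K/W
  R'_nickel alloy = ln(0.0673/0.0608)/(2πk) = 0.1016/(2π·12.1) = 0.001336 m·K/W
  R'_vermiculite board = ln(0.133/0.0673)/(2πk) = 0.6812/(2π·0.0698) = 1.553 m·K/W
  R'_conv,out = 1/(2πr h) = 1/(2π·0.133·14.8) = 0.08085 m·K/W
ΣR = 1.639 m·K/W
ΔT = Q'·ΣR = 145 × 1.639 = 237.7 K
Heat flows outward, so T_out = T_in − ΔT = 261 − 237.7 = 23.3 °C

T_out = 23.3 °C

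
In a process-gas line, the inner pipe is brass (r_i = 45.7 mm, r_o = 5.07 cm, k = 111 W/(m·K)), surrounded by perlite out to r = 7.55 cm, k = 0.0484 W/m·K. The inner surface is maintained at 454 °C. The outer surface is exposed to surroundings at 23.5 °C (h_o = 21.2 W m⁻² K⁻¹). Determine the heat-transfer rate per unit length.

Q' = 306 W/m

Treat each layer as a resistance in series:
  R'_brass = ln(0.0507/0.0457)/(2πk) = 0.1038/(2π·111) = 1.489×10^-4 m·K/W
  R'_perlite = ln(0.0755/0.0507)/(2πk) = 0.3982/(2π·0.0484) = 1.309 m·K/W
  R'_conv,out = 1/(2πr h) = 1/(2π·0.0755·21.2) = 0.09943 m·K/W
ΣR = 1.489×10^-4 + 1.309 + 0.09943 = 1.409 m·K/W
Q' = ΔT/ΣR = (454 °C − 23.5 °C)/1.409 = 306 W/m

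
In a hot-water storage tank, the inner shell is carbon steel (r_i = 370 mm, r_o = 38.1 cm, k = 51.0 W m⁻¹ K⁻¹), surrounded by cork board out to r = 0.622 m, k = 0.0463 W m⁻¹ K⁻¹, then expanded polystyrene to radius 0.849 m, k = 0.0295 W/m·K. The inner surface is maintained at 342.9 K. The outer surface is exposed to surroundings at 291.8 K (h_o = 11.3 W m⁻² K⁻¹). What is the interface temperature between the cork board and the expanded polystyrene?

Resistance network (inner→outer):
  R_carbon steel = (1/0.370 − 1/0.381)/(4πk) = 0.07803/(4π·51.0) = 1.218×10^-4 K/W
  R_cork board = (1/0.381 − 1/0.622)/(4πk) = 1.017/(4π·0.0463) = 1.748 K/W
  R_expanded polystyrene = (1/0.622 − 1/0.849)/(4πk) = 0.4299/(4π·0.0295) = 1.160 K/W
  R_conv,out = 1/(4πr²h) = 1/(4π·0.849²·11.3) = 0.009770 K/W
ΣR = 1.218×10^-4 + 1.748 + 1.160 + 0.009770 = 2.918 K/W
Q = ΔT/ΣR = (342.9 K − 291.8 K)/2.918 = 17.51 W
From the inner boundary to the cork board/expanded polystyrene interface, ΣR_partial = 1.748 K/W.
T_interface = T_in − Q·ΣR_partial = 342.9 K − (17.51)(1.748) = 312.3 K

T = 312.3 K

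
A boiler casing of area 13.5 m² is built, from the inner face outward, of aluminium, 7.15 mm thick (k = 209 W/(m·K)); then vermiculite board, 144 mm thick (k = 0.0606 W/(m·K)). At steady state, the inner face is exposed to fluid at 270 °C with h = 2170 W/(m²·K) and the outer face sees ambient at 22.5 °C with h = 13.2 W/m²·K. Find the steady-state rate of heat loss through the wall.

Q = 1360 W

Treat each layer as a resistance in series:
  R_conv,in = 1/(hA) = 1/(2170·13.5) = 3.414×10^-5 K/W
  R_aluminium = L/(kA) = 0.00715/(209·13.5) = 2.534×10^-6 K/W
  R_vermiculite board = L/(kA) = 0.144/(0.0606·13.5) = 0.1760 K/W
  R_conv,out = 1/(hA) = 1/(13.2·13.5) = 0.005612 K/W
ΣR = 3.414×10^-5 + 2.534×10^-6 + 0.1760 + 0.005612 = 0.1816 K/W
Q = ΔT/ΣR = (270 °C − 22.5 °C)/0.1816 = 1360 W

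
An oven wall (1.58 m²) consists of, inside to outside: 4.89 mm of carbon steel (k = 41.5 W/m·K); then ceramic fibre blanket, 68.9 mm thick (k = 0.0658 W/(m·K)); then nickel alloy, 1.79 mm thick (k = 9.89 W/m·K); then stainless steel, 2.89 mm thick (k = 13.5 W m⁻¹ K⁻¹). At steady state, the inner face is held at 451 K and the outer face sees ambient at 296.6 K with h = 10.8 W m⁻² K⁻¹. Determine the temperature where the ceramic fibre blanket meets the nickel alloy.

Resistance network (inner→outer):
  R_carbon steel = L/(kA) = 0.00489/(41.5·1.58) = 7.458×10^-5 K/W
  R_ceramic fibre blanket = L/(kA) = 0.0689/(0.0658·1.58) = 0.6627 K/W
  R_nickel alloy = L/(kA) = 0.00179/(9.89·1.58) = 1.146×10^-4 K/W
  R_stainless steel = L/(kA) = 0.00289/(13.5·1.58) = 1.355×10^-4 K/W
  R_conv,out = 1/(hA) = 1/(10.8·1.58) = 0.05860 K/W
ΣR = 7.458×10^-5 + 0.6627 + 1.146×10^-4 + 1.355×10^-4 + 0.05860 = 0.7216 K/W
Q = ΔT/ΣR = (451 K − 296.6 K)/0.7216 = 214.0 W
From the inner boundary to the ceramic fibre blanket/nickel alloy interface, ΣR_partial = 0.6628 K/W.
T_interface = T_in − Q·ΣR_partial = 451 K − (214.0)(0.6628) = 309.2 K

T = 309.2 K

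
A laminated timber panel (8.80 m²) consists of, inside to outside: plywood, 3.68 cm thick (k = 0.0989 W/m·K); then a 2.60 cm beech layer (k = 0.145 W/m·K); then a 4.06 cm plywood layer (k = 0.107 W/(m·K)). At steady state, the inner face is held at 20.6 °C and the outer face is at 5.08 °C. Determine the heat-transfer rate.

Q = 147 W

Treat each layer as a resistance in series:
  R_plywood = L/(kA) = 0.0368/(0.0989·8.80) = 0.04228 K/W
  R_beech = L/(kA) = 0.0260/(0.145·8.80) = 0.02038 K/W
  R_plywood = L/(kA) = 0.0406/(0.107·8.80) = 0.04312 K/W
ΣR = 0.04228 + 0.02038 + 0.04312 = 0.1058 K/W
Q = ΔT/ΣR = (20.6 °C − 5.08 °C)/0.1058 = 147 W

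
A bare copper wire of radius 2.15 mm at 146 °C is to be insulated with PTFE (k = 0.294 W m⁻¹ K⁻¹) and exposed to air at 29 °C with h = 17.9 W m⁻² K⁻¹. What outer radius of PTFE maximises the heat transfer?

For a cylinder, r_cr = k_ins/h = 0.294/17.9 = 0.0164 m = 1.64 cm

r_cr = 1.64 cm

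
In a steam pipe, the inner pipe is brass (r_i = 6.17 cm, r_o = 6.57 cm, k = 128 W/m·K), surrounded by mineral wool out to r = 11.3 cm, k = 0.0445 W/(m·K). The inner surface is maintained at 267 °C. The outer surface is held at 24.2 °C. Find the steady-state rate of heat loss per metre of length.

Q' = 125 W/m

Resistance network (inner→outer):
  R'_brass = ln(0.0657/0.0617)/(2πk) = 0.06281/(2π·128) = 7.810×10^-5 m·K/W
  R'_mineral wool = ln(0.113/0.0657)/(2πk) = 0.5423/(2π·0.0445) = 1.940 m·K/W
ΣR = 7.810×10^-5 + 1.940 = 1.940 m·K/W
Q' = ΔT/ΣR = (267 °C − 24.2 °C)/1.940 = 125 W/m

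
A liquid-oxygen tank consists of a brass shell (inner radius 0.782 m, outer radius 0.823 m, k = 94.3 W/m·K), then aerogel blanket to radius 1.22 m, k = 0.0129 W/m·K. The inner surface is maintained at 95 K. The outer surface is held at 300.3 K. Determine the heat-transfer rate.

Resistance network (inner→outer):
  R_brass = (1/0.782 − 1/0.823)/(4πk) = 0.06371/(4π·94.3) = 5.376×10^-5 K/W
  R_aerogel blanket = (1/0.823 − 1/1.22)/(4πk) = 0.3954/(4π·0.0129) = 2.439 K/W
ΣR = 5.376×10^-5 + 2.439 = 2.439 K/W
Q = ΔT/ΣR = (95 K − 300.3 K)/2.439 = -84.2 W
(Negative Q ⇒ heat flows inward; heat gain = 84.2 W.)

Q = 84.2 W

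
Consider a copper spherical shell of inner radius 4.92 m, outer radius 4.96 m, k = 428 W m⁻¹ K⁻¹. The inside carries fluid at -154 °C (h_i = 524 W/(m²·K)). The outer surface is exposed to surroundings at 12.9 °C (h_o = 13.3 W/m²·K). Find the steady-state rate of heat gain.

Treat each layer as a resistance in series:
  R_conv,in = 1/(4πr²h) = 1/(4π·4.92²·524) = 6.274×10^-6 K/W
  R_copper = (1/4.92 − 1/4.96)/(4πk) = 0.001639/(4π·428) = 3.048×10^-7 K/W
  R_conv,out = 1/(4πr²h) = 1/(4π·4.96²·13.3) = 2.432×10^-4 K/W
ΣR = 6.274×10^-6 + 3.048×10^-7 + 2.432×10^-4 = 2.498×10^-4 K/W
Q = ΔT/ΣR = (-154 °C − 12.9 °C)/2.498×10^-4 = -6.68×10^5 W
(Negative Q ⇒ heat flows inward; heat gain = 6.68×10^5 W.)

Q = 668 kW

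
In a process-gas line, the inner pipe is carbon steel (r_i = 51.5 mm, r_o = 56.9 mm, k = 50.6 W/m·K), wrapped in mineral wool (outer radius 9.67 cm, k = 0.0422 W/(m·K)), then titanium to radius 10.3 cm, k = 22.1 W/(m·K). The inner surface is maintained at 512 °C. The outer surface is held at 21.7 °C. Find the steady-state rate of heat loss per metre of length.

Treat each layer as a resistance in series:
  R'_carbon steel = ln(0.0569/0.0515)/(2πk) = 0.09971/(2π·50.6) = 3.136×10^-4 m·K/W
  R'_mineral wool = ln(0.0967/0.0569)/(2πk) = 0.5303/(2π·0.0422) = 2.000 m·K/W
  R'_titanium = ln(0.103/0.0967)/(2πk) = 0.06312/(2π·22.1) = 4.545×10^-4 m·K/W
ΣR = 3.136×10^-4 + 2.000 + 4.545×10^-4 = 2.001 m·K/W
Q' = ΔT/ΣR = (512 °C − 21.7 °C)/2.001 = 245 W/m

Q' = 245 W/m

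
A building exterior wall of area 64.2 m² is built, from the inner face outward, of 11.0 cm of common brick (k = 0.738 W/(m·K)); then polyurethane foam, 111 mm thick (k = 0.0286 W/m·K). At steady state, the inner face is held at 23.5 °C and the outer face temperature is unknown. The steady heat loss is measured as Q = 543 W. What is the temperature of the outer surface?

Sum the resistances:
  R_common brick = L/(kA) = 0.110/(0.738·64.2) = 0.002322 K/W
  R_polyurethane foam = L/(kA) = 0.111/(0.0286·64.2) = 0.06045 K/W
ΣR = 0.06278 K/W
ΔT = Q·ΣR = 543 × 0.06278 = 34.09 K
Heat flows outward, so T_out = T_in − ΔT = 23.5 − 34.09 = -10.6 °C

T_out = -10.6 °C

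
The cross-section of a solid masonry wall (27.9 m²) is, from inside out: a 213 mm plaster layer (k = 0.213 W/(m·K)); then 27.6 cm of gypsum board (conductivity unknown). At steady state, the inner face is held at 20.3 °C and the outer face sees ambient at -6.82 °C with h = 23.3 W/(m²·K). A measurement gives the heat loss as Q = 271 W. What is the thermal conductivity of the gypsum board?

ΣR = ΔT/Q = |20.3 − -6.82|/271 = 0.1001 K/W
Known resistances:
  R_plaster = L/(kA) = 0.213/(0.213·27.9) = 0.03584 K/W
  R_conv,out = 1/(hA) = 1/(23.3·27.9) = 0.001538 K/W
R_gypsum board = ΣR − ΣR_known = 0.1001 − 0.03738 = 0.06272 K/W
L/(kA) = 0.06272 ⇒ k = 0.276/(0.06272·27.9) = 0.158 W/m·K

k = 0.158 W/m·K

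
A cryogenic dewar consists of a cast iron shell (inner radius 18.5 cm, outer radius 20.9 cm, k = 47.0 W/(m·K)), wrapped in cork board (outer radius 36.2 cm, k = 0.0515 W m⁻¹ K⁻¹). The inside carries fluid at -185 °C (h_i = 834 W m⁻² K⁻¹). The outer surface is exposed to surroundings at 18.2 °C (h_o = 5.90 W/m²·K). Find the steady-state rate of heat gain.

Q = 62.9 W

Treat each layer as a resistance in series:
  R_conv,in = 1/(4πr²h) = 1/(4π·0.185²·834) = 0.002788 K/W
  R_cast iron = (1/0.185 − 1/0.209)/(4πk) = 0.6207/(4π·47.0) = 0.001051 K/W
  R_cork board = (1/0.209 − 1/0.362)/(4πk) = 2.022/(4π·0.0515) = 3.125 K/W
  R_conv,out = 1/(4πr²h) = 1/(4π·0.362²·5.90) = 0.1029 K/W
ΣR = 0.002788 + 0.001051 + 3.125 + 0.1029 = 3.232 K/W
Q = ΔT/ΣR = (-185 °C − 18.2 °C)/3.232 = -62.9 W
(Negative Q ⇒ heat flows inward; heat gain = 62.9 W.)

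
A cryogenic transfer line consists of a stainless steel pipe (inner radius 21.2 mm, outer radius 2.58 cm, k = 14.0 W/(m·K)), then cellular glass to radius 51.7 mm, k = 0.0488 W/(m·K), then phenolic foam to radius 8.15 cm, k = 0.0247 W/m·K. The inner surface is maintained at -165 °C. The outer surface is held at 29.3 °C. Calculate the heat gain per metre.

Treat each layer as a resistance in series:
  R'_stainless steel = ln(0.0258/0.0212)/(2πk) = 0.1964/(2π·14.0) = 0.002232 m·K/W
  R'_cellular glass = ln(0.0517/0.0258)/(2πk) = 0.6951/(2π·0.0488) = 2.267 m·K/W
  R'_phenolic foam = ln(0.0815/0.0517)/(2πk) = 0.4551/(2π·0.0247) = 2.933 m·K/W
ΣR = 0.002232 + 2.267 + 2.933 = 5.202 m·K/W
Q' = ΔT/ΣR = (-165 °C − 29.3 °C)/5.202 = -37.4 W/m
(Negative Q' ⇒ heat flows inward; heat gain = 37.4 W/m.)

Q' = 37.4 W/m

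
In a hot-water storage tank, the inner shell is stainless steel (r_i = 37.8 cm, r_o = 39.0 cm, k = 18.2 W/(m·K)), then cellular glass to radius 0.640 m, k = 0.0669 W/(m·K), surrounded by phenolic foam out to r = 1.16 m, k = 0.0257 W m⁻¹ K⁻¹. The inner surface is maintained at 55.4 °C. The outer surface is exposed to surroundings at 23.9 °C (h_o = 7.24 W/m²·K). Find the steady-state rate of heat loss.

Q = 9.35 W

Resistance network (inner→outer):
  R_stainless steel = (1/0.378 − 1/0.390)/(4πk) = 0.08140/(4π·18.2) = 3.559×10^-4 K/W
  R_cellular glass = (1/0.390 − 1/0.640)/(4πk) = 1.002/(4π·0.0669) = 1.191 K/W
  R_phenolic foam = (1/0.640 − 1/1.16)/(4πk) = 0.7004/(4π·0.0257) = 2.169 K/W
  R_conv,out = 1/(4πr²h) = 1/(4π·1.16²·7.24) = 0.008168 K/W
ΣR = 3.559×10^-4 + 1.191 + 2.169 + 0.008168 = 3.369 K/W
Q = ΔT/ΣR = (55.4 °C − 23.9 °C)/3.369 = 9.35 W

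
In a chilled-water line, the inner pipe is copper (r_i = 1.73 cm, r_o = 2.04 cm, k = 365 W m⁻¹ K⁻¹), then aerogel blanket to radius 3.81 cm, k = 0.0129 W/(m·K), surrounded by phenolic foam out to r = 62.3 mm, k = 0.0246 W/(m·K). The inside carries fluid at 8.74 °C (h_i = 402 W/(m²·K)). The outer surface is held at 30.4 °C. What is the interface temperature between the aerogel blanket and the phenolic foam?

Treat each layer as a resistance in series:
  R'_conv,in = 1/(2πr h) = 1/(2π·0.0173·402) = 0.02288 m·K/W
  R'_copper = ln(0.0204/0.0173)/(2πk) = 0.1648/(2π·365) = 7.187×10^-5 m·K/W
  R'_aerogel blanket = ln(0.0381/0.0204)/(2πk) = 0.6247/(2π·0.0129) = 7.707 m·K/W
  R'_phenolic foam = ln(0.0623/0.0381)/(2πk) = 0.4917/(2π·0.0246) = 3.181 m·K/W
ΣR = 0.02288 + 7.187×10^-5 + 7.707 + 3.181 = 10.91 m·K/W
Q' = ΔT/ΣR = (8.74 °C − 30.4 °C)/10.91 = -1.985 W/m
From the inner boundary to the aerogel blanket/phenolic foam interface, ΣR_partial = 7.730 m·K/W.
T_interface = T_in − Q'·ΣR_partial = 8.74 °C − (-1.985)(7.730) = 24.1 °C

T = 24.1 °C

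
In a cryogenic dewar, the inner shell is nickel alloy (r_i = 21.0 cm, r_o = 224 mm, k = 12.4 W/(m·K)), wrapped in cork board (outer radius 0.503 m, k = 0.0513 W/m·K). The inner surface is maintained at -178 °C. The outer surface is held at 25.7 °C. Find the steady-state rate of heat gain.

Treat each layer as a resistance in series:
  R_nickel alloy = (1/0.210 − 1/0.224)/(4πk) = 0.2976/(4π·12.4) = 0.001910 K/W
  R_cork board = (1/0.224 − 1/0.503)/(4πk) = 2.476/(4π·0.0513) = 3.841 K/W
ΣR = 0.001910 + 3.841 = 3.843 K/W
Q = ΔT/ΣR = (-178 °C − 25.7 °C)/3.843 = -53.0 W
(Negative Q ⇒ heat flows inward; heat gain = 53.0 W.)

Q = 53.0 W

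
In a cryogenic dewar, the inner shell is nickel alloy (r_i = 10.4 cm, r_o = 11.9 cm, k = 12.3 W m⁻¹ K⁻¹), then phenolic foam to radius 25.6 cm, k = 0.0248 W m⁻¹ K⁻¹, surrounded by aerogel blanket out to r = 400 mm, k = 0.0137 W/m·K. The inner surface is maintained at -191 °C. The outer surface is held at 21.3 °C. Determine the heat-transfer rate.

Q = 9.39 W

Treat each layer as a resistance in series:
  R_nickel alloy = (1/0.104 − 1/0.119)/(4πk) = 1.212/(4π·12.3) = 0.007841 K/W
  R_phenolic foam = (1/0.119 − 1/0.256)/(4πk) = 4.497/(4π·0.0248) = 14.43 K/W
  R_aerogel blanket = (1/0.256 − 1/0.400)/(4πk) = 1.406/(4π·0.0137) = 8.168 K/W
ΣR = 0.007841 + 14.43 + 8.168 = 22.61 K/W
Q = ΔT/ΣR = (-191 °C − 21.3 °C)/22.61 = -9.39 W
(Negative Q ⇒ heat flows inward; heat gain = 9.39 W.)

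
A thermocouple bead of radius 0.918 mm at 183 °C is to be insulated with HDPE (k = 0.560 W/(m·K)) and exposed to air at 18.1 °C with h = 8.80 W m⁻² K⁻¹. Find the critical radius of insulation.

r_cr = 12.7 cm

For a sphere, r_cr = 2k_ins/h = 2·0.560/8.80 = 0.127 m = 12.7 cm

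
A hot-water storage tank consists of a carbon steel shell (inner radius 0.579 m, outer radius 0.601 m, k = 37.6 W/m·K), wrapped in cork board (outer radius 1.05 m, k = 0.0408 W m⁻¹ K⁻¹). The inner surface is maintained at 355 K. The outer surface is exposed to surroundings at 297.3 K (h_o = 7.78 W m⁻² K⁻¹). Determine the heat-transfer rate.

Q = 41.3 W

Resistance network (inner→outer):
  R_carbon steel = (1/0.579 − 1/0.601)/(4πk) = 0.06322/(4π·37.6) = 1.338×10^-4 K/W
  R_cork board = (1/0.601 − 1/1.05)/(4πk) = 0.7115/(4π·0.0408) = 1.388 K/W
  R_conv,out = 1/(4πr²h) = 1/(4π·1.05²·7.78) = 0.009278 K/W
ΣR = 1.338×10^-4 + 1.388 + 0.009278 = 1.397 K/W
Q = ΔT/ΣR = (355 K − 297.3 K)/1.397 = 41.3 W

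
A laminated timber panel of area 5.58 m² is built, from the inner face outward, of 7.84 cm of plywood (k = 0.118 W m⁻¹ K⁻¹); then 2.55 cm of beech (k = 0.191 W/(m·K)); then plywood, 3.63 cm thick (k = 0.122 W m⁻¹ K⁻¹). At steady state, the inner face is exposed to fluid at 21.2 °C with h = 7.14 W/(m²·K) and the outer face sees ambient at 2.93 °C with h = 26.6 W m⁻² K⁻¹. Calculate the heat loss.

Treat each layer as a resistance in series:
  R_conv,in = 1/(hA) = 1/(7.14·5.58) = 0.02510 K/W
  R_plywood = L/(kA) = 0.0784/(0.118·5.58) = 0.1191 K/W
  R_beech = L/(kA) = 0.0255/(0.191·5.58) = 0.02393 K/W
  R_plywood = L/(kA) = 0.0363/(0.122·5.58) = 0.05332 K/W
  R_conv,out = 1/(hA) = 1/(26.6·5.58) = 0.006737 K/W
ΣR = 0.02510 + 0.1191 + 0.02393 + 0.05332 + 0.006737 = 0.2282 K/W
Q = ΔT/ΣR = (21.2 °C − 2.93 °C)/0.2282 = 80.1 W

Q = 80.1 W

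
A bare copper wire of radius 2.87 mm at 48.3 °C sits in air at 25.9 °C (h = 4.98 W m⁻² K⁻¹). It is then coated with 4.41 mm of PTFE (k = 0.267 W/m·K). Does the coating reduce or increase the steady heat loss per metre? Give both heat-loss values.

increases: 2.01 → 4.53 W/m

Critical radius for a cylinder: r_cr = k/h = 0.0536 m = 5.36 cm.
Outer radius after coating: r₂ = 0.00287 + 0.00441 = 0.00728 m.
Since r₁ < r_cr and r₂ ≤ r_cr, the coating moves toward the maximum at r_cr — heat loss rises.
Bare: R = 1/(2πr₁h) = 11.14 m·K/W; Q = 22.4/11.14 = 2.01 W/m.
Coated: R = R_cond + R_conv = 4.945 m·K/W; Q = 22.4/4.945 = 4.53 W/m.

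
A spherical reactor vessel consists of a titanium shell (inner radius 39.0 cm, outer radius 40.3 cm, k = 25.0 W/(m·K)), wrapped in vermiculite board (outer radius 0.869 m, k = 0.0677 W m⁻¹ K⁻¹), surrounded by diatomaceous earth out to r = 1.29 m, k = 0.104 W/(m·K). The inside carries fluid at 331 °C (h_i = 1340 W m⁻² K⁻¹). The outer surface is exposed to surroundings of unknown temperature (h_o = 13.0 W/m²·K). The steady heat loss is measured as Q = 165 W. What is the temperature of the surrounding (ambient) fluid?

T_out = 24.8 °C

Series resistances:
  R_conv,in = 1/(4πr²h) = 1/(4π·0.390²·1340) = 3.904×10^-4 K/W
  R_titanium = (1/0.390 − 1/0.403)/(4πk) = 0.08271/(4π·25.0) = 2.633×10^-4 K/W
  R_vermiculite board = (1/0.403 − 1/0.869)/(4πk) = 1.331/(4π·0.0677) = 1.564 K/W
  R_diatomaceous earth = (1/0.869 − 1/1.29)/(4πk) = 0.3756/(4π·0.104) = 0.2874 K/W
  R_conv,out = 1/(4πr²h) = 1/(4π·1.29²·13.0) = 0.003678 K/W
ΣR = 1.856 K/W
ΔT = Q·ΣR = 165 × 1.856 = 306.2 K
Heat flows outward, so T_out = T_in − ΔT = 331 − 306.2 = 24.8 °C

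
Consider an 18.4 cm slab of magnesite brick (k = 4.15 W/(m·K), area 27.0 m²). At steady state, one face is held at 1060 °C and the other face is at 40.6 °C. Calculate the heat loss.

Q = kA·ΔT/L = 4.15 × 27.0 × |1060 °C − 40.6 °C| / 0.184 = 6.21×10^5 W

Q = 621 kW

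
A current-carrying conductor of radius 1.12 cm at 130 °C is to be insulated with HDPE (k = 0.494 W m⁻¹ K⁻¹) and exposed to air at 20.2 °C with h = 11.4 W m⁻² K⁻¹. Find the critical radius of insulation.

r_cr = 4.33 cm

For a cylinder, r_cr = k_ins/h = 0.494/11.4 = 0.0433 m = 4.33 cm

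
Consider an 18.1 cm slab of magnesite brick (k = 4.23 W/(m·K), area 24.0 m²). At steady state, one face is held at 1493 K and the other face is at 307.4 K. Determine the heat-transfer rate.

Q = 665 kW

Q = kA·ΔT/L = 4.23 × 24.0 × |1493 K − 307.4 K| / 0.181 = 6.65×10^5 W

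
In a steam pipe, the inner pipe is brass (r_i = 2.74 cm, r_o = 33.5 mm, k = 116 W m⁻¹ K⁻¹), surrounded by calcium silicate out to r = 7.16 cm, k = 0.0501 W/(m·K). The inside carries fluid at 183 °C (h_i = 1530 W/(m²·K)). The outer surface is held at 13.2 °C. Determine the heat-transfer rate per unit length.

Treat each layer as a resistance in series:
  R'_conv,in = 1/(2πr h) = 1/(2π·0.0274·1530) = 0.003796 m·K/W
  R'_brass = ln(0.0335/0.0274)/(2πk) = 0.2010/(2π·116) = 2.758×10^-4 m·K/W
  R'_calcium silicate = ln(0.0716/0.0335)/(2πk) = 0.7595/(2π·0.0501) = 2.413 m·K/W
ΣR = 0.003796 + 2.758×10^-4 + 2.413 = 2.417 m·K/W
Q' = ΔT/ΣR = (183 °C − 13.2 °C)/2.417 = 70.3 W/m

Q' = 70.3 W/m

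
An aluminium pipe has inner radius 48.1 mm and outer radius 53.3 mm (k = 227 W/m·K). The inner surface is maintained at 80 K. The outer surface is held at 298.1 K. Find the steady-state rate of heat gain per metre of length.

Q' = 3030 kW/m

Q' = 2πk·ΔT/ln(r₂/r₁) = 2π × 227 × 218.1 / ln(0.0533/0.0481) = 3.03×10^6 W/m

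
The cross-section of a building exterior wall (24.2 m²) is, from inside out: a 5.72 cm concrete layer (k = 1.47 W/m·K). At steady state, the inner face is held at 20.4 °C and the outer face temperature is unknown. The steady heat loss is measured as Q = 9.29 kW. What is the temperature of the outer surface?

T_out = 5.46 °C

Series resistances:
  R_concrete = L/(kA) = 0.0572/(1.47·24.2) = 0.001608 K/W
ΣR = 0.001608 K/W
ΔT = Q·ΣR = 9290 × 0.001608 = 14.94 K
Heat flows outward, so T_out = T_in − ΔT = 20.4 − 14.94 = 5.46 °C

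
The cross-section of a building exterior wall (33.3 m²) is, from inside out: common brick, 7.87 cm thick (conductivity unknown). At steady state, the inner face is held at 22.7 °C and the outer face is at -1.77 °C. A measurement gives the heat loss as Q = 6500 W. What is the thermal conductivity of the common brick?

ΣR = ΔT/Q = |22.7 − -1.77|/6500 = 0.003765 K/W
L/(kA) = 0.003765 ⇒ k = 0.0787/(0.003765·33.3) = 0.628 W/m·K

k = 0.628 W/m·K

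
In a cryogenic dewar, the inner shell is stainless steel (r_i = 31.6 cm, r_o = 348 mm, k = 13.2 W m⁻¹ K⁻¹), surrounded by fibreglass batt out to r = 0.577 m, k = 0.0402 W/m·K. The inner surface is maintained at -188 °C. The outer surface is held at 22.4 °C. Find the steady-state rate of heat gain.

Q = 93.1 W

Series thermal resistances, inner to outer:
  R_stainless steel = (1/0.316 − 1/0.348)/(4πk) = 0.2910/(4π·13.2) = 0.001754 K/W
  R_fibreglass batt = (1/0.348 − 1/0.577)/(4πk) = 1.140/(4π·0.0402) = 2.258 K/W
ΣR = 0.001754 + 2.258 = 2.260 K/W
Q = ΔT/ΣR = (-188 °C − 22.4 °C)/2.260 = -93.1 W
(Negative Q ⇒ heat flows inward; heat gain = 93.1 W.)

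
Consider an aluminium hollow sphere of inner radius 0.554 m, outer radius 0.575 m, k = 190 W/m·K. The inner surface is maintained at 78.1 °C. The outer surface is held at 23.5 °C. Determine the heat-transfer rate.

Q = 1.98×10^6 W

Q = 4πk·ΔT/(1/r₁ − 1/r₂) = 4π × 190 × 54.6 / (1/0.554 − 1/0.575) = 1.98×10^6 W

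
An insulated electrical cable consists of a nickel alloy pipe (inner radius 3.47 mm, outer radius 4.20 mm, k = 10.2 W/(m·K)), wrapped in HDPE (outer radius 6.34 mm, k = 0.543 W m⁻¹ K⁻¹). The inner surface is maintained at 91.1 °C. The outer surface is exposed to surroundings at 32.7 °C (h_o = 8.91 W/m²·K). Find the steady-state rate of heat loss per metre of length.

Series thermal resistances, inner to outer:
  R'_nickel alloy = ln(0.00420/0.00347)/(2πk) = 0.1909/(2π·10.2) = 0.002979 m·K/W
  R'_HDPE = ln(0.00634/0.00420)/(2πk) = 0.4118/(2π·0.543) = 0.1207 m·K/W
  R'_conv,out = 1/(2πr h) = 1/(2π·0.00634·8.91) = 2.817 m·K/W
ΣR = 0.002979 + 0.1207 + 2.817 = 2.941 m·K/W
Q' = ΔT/ΣR = (91.1 °C − 32.7 °C)/2.941 = 19.9 W/m

Q' = 19.9 W/m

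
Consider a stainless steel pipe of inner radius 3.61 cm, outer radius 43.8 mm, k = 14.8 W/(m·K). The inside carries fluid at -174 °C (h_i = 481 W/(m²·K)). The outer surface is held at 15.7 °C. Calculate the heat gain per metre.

Series thermal resistances, inner to outer:
  R'_conv,in = 1/(2πr h) = 1/(2π·0.0361·481) = 0.009166 m·K/W
  R'_stainless steel = ln(0.0438/0.0361)/(2πk) = 0.1933/(2π·14.8) = 0.002079 m·K/W
ΣR = 0.009166 + 0.002079 = 0.01125 m·K/W
Q' = ΔT/ΣR = (-174 °C − 15.7 °C)/0.01125 = -16900 W/m
(Negative Q' ⇒ heat flows inward; heat gain = 16900 W/m.)

Q' = 16.9 kW/m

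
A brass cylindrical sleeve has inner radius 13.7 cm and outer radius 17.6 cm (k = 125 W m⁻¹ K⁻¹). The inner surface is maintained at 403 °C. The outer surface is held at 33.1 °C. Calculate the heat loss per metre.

Q' = 1160 kW/m

Q' = 2πk·ΔT/ln(r₂/r₁) = 2π × 125 × 369.9 / ln(0.176/0.137) = 1.16×10^6 W/m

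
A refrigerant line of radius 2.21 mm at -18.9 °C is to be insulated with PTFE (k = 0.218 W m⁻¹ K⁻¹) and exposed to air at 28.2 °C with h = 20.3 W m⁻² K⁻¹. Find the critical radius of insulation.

For a cylinder, r_cr = k_ins/h = 0.218/20.3 = 0.0107 m = 1.07 cm

r_cr = 1.07 cm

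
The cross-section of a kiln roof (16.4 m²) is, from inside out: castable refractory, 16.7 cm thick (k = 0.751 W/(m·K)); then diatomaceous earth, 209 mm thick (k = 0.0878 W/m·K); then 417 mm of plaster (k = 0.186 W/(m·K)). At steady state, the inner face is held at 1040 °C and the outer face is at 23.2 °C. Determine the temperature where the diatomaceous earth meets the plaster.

Treat each layer as a resistance in series:
  R_castable refractory = L/(kA) = 0.167/(0.751·16.4) = 0.01356 K/W
  R_diatomaceous earth = L/(kA) = 0.209/(0.0878·16.4) = 0.1451 K/W
  R_plaster = L/(kA) = 0.417/(0.186·16.4) = 0.1367 K/W
ΣR = 0.01356 + 0.1451 + 0.1367 = 0.2954 K/W
Q = ΔT/ΣR = (1040 °C − 23.2 °C)/0.2954 = 3442 W
From the inner boundary to the diatomaceous earth/plaster interface, ΣR_partial = 0.1587 K/W.
T_interface = T_in − Q·ΣR_partial = 1040 °C − (3442)(0.1587) = 494 °C

T = 494 °C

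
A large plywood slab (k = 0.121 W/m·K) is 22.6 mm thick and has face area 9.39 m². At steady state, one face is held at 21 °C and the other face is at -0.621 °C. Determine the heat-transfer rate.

Q = kA·ΔT/L = 0.121 × 9.39 × |21 °C − -0.621 °C| / 0.0226 = 1090 W

Q = 1090 W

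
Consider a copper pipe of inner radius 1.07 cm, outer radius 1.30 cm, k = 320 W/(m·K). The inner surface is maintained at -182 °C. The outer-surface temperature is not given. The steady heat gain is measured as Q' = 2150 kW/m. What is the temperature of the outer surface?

Sum the resistances:
  R'_copper = ln(0.0130/0.0107)/(2πk) = 0.1947/(2π·320) = 9.684×10^-5 m·K/W
ΣR = 9.684×10^-5 m·K/W
ΔT = Q'·ΣR = 2.15×10^6 × 9.684×10^-5 = 208.2 K
Heat flows inward, so T_out = T_in + ΔT = -182 + 208.2 = 26.2 °C

T_out = 26.2 °C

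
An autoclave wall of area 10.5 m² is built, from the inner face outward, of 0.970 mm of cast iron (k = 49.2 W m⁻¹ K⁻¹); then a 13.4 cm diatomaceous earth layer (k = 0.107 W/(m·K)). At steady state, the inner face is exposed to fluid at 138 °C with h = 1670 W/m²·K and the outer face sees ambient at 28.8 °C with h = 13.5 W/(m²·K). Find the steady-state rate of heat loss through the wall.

Resistance network (inner→outer):
  R_conv,in = 1/(hA) = 1/(1670·10.5) = 5.703×10^-5 K/W
  R_cast iron = L/(kA) = 9.70×10^-4/(49.2·10.5) = 1.878×10^-6 K/W
  R_diatomaceous earth = L/(kA) = 0.134/(0.107·10.5) = 0.1193 K/W
  R_conv,out = 1/(hA) = 1/(13.5·10.5) = 0.007055 K/W
ΣR = 5.703×10^-5 + 1.878×10^-6 + 0.1193 + 0.007055 = 0.1264 K/W
Q = ΔT/ΣR = (138 °C − 28.8 °C)/0.1264 = 864 W

Q = 864 W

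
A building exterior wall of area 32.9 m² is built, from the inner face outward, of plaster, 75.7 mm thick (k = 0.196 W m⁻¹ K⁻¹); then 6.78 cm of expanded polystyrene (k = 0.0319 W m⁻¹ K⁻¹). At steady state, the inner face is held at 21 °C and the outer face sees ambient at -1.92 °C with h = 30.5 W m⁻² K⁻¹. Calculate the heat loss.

Series thermal resistances, inner to outer:
  R_plaster = L/(kA) = 0.0757/(0.196·32.9) = 0.01174 K/W
  R_expanded polystyrene = L/(kA) = 0.0678/(0.0319·32.9) = 0.06460 K/W
  R_conv,out = 1/(hA) = 1/(30.5·32.9) = 9.966×10^-4 K/W
ΣR = 0.01174 + 0.06460 + 9.966×10^-4 = 0.07734 K/W
Q = ΔT/ΣR = (21 °C − -1.92 °C)/0.07734 = 296 W

Q = 296 W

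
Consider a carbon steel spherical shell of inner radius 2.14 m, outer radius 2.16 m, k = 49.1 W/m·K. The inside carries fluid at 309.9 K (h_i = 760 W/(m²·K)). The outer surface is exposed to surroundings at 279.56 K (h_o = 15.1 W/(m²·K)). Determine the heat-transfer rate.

Treat each layer as a resistance in series:
  R_conv,in = 1/(4πr²h) = 1/(4π·2.14²·760) = 2.286×10^-5 K/W
  R_carbon steel = (1/2.14 − 1/2.16)/(4πk) = 0.004327/(4π·49.1) = 7.012×10^-6 K/W
  R_conv,out = 1/(4πr²h) = 1/(4π·2.16²·15.1) = 0.001130 K/W
ΣR = 2.286×10^-5 + 7.012×10^-6 + 0.001130 = 0.001160 K/W
Q = ΔT/ΣR = (309.9 K − 279.56 K)/0.001160 = 26200 W

Q = 26.2 kW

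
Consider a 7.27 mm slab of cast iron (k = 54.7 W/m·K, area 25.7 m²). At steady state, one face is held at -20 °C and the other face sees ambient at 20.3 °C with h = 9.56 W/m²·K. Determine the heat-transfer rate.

Treat each layer as a resistance in series:
  R_cast iron = L/(kA) = 0.00727/(54.7·25.7) = 5.171×10^-6 K/W
  R_conv,out = 1/(hA) = 1/(9.56·25.7) = 0.004070 K/W
ΣR = 5.171×10^-6 + 0.004070 = 0.004075 K/W
Q = ΔT/ΣR = (-20 °C − 20.3 °C)/0.004075 = -9890 W
(Negative Q ⇒ heat flows inward; heat gain = 9890 W.)

Q = 9.89 kW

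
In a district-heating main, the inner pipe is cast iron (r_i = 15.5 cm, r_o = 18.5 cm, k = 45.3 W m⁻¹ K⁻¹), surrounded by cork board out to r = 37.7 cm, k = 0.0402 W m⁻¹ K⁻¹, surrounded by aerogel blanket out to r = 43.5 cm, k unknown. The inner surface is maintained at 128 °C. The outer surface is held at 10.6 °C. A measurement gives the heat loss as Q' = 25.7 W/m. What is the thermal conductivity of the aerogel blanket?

k = 0.0130 W/m·K

ΣR = ΔT/Q' = |128 − 10.6|/25.7 = 4.568 m·K/W
Known resistances:
  R'_cast iron = ln(0.185/0.155)/(2πk) = 0.1769/(2π·45.3) = 6.216×10^-4 m·K/W
  R'_cork board = ln(0.377/0.185)/(2πk) = 0.7119/(2π·0.0402) = 2.818 m·K/W
R_aerogel blanket = ΣR − ΣR_known = 4.568 − 2.819 = 1.749 m·K/W
ln(r₂/r₁)/(2πk) = 1.749 ⇒ k = 0.1431/(2π·1.749) = 0.0130 W/m·K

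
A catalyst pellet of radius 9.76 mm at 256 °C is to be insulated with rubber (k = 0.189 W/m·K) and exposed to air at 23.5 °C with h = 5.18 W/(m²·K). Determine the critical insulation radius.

For a sphere, r_cr = 2k_ins/h = 2·0.189/5.18 = 0.0730 m = 7.30 cm

r_cr = 7.30 cm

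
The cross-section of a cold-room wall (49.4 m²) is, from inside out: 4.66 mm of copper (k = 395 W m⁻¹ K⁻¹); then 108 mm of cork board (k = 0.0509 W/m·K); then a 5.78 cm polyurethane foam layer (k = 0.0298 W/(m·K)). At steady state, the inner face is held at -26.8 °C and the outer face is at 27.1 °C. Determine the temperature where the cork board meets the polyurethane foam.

Resistance network (inner→outer):
  R_copper = L/(kA) = 0.00466/(395·49.4) = 2.388×10^-7 K/W
  R_cork board = L/(kA) = 0.108/(0.0509·49.4) = 0.04295 K/W
  R_polyurethane foam = L/(kA) = 0.0578/(0.0298·49.4) = 0.03926 K/W
ΣR = 2.388×10^-7 + 0.04295 + 0.03926 = 0.08221 K/W
Q = ΔT/ΣR = (-26.8 °C − 27.1 °C)/0.08221 = -655.6 W
From the inner boundary to the cork board/polyurethane foam interface, ΣR_partial = 0.04295 K/W.
T_interface = T_in − Q·ΣR_partial = -26.8 °C − (-655.6)(0.04295) = 1.36 °C

T = 1.36 °C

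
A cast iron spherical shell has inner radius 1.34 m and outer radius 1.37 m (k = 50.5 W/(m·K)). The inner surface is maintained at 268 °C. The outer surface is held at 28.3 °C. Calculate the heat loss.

Q = 9310 kW

Q = 4πk·ΔT/(1/r₁ − 1/r₂) = 4π × 50.5 × 239.7 / (1/1.34 − 1/1.37) = 9.31×10^6 W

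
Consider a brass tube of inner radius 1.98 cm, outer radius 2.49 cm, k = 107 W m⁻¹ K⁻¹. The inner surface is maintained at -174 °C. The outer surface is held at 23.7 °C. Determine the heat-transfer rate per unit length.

Q' = 2πk·ΔT/ln(r₂/r₁) = 2π × 107 × 197.7 / ln(0.0249/0.0198) = 5.80×10^5 W/m

Q' = 580 kW/m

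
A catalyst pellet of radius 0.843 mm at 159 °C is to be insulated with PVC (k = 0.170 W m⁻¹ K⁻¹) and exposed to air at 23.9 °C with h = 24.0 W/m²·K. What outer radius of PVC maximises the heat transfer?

r_cr = 1.42 cm

For a sphere, r_cr = 2k_ins/h = 2·0.170/24.0 = 0.0142 m = 1.42 cm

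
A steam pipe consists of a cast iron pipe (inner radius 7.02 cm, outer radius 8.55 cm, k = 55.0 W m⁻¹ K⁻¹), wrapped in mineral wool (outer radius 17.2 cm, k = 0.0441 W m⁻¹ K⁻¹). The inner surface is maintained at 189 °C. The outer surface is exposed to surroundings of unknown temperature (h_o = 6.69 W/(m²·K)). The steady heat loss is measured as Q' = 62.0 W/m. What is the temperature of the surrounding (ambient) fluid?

Sum the resistances:
  R'_cast iron = ln(0.0855/0.0702)/(2πk) = 0.1972/(2π·55.0) = 5.706×10^-4 m·K/W
  R'_mineral wool = ln(0.172/0.0855)/(2πk) = 0.6990/(2π·0.0441) = 2.523 m·K/W
  R'_conv,out = 1/(2πr h) = 1/(2π·0.172·6.69) = 0.1383 m·K/W
ΣR = 2.661 m·K/W
ΔT = Q'·ΣR = 62.0 × 2.661 = 165.0 K
Heat flows outward, so T_out = T_in − ΔT = 189 − 165.0 = 24.0 °C

T_out = 24.0 °C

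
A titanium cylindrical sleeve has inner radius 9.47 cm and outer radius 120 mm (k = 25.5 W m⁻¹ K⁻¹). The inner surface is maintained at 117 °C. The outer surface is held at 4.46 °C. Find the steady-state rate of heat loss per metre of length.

Q' = 76.2 kW/m

Q' = 2πk·ΔT/ln(r₂/r₁) = 2π × 25.5 × 112.54 / ln(0.120/0.0947) = 76200 W/m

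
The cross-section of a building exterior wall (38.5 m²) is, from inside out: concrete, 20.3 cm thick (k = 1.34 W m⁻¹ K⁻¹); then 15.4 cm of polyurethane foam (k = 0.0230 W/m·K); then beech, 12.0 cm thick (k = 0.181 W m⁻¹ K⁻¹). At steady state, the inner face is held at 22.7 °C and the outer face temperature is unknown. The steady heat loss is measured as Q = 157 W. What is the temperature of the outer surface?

Series resistances:
  R_concrete = L/(kA) = 0.203/(1.34·38.5) = 0.003935 K/W
  R_polyurethane foam = L/(kA) = 0.154/(0.0230·38.5) = 0.1739 K/W
  R_beech = L/(kA) = 0.120/(0.181·38.5) = 0.01722 K/W
ΣR = 0.1951 K/W
ΔT = Q·ΣR = 157 × 0.1951 = 30.63 K
Heat flows outward, so T_out = T_in − ΔT = 22.7 − 30.63 = -7.93 °C

T_out = -7.93 °C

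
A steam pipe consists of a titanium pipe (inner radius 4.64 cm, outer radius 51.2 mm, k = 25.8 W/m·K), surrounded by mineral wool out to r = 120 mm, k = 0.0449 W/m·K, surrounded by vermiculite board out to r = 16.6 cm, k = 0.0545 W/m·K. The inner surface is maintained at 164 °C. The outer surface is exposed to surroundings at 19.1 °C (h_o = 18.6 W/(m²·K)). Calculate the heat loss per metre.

Q' = 36.1 W/m

Treat each layer as a resistance in series:
  R'_titanium = ln(0.0512/0.0464)/(2πk) = 0.09844/(2π·25.8) = 6.073×10^-4 m·K/W
  R'_mineral wool = ln(0.120/0.0512)/(2πk) = 0.8518/(2π·0.0449) = 3.019 m·K/W
  R'_vermiculite board = ln(0.166/0.120)/(2πk) = 0.3245/(2π·0.0545) = 0.9476 m·K/W
  R'_conv,out = 1/(2πr h) = 1/(2π·0.166·18.6) = 0.05155 m·K/W
ΣR = 6.073×10^-4 + 3.019 + 0.9476 + 0.05155 = 4.019 m·K/W
Q' = ΔT/ΣR = (164 °C − 19.1 °C)/4.019 = 36.1 W/m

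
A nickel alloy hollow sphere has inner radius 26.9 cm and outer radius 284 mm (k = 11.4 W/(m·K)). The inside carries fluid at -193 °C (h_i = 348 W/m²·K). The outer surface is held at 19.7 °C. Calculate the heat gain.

Q = 46900 W

Series thermal resistances, inner to outer:
  R_conv,in = 1/(4πr²h) = 1/(4π·0.269²·348) = 0.003160 K/W
  R_nickel alloy = (1/0.269 − 1/0.284)/(4πk) = 0.1963/(4π·11.4) = 0.001371 K/W
ΣR = 0.003160 + 0.001371 = 0.004531 K/W
Q = ΔT/ΣR = (-193 °C − 19.7 °C)/0.004531 = -46900 W
(Negative Q ⇒ heat flows inward; heat gain = 46900 W.)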